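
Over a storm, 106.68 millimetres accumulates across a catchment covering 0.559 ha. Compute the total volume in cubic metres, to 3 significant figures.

596 cubic metres

Area: 0.559 ha = 5590 m².
1 mm over 1 m² is 1 L, so volume = 106.68 × 5590 = 596341.2 L = 596 m³.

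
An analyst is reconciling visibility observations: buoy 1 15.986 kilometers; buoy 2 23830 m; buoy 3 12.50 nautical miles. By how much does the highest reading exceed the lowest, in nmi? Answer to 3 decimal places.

buoy 1: 15.986 km = 8.63175 nmi.
buoy 2: 23830 m = 12.86717 nmi.
Spread: 12.86717 − 8.63175 = 4.235 nmi.

4.235 nmi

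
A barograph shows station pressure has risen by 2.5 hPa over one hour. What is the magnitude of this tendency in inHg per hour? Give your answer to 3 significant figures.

0.0738 inHg per hour

2.5 hPa / 1 h × 0.02953 inHg/hPa = 0.0738 inHg/h.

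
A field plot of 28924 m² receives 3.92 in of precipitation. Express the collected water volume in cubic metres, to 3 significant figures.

Depth: 3.92 in × 25.4 = 99.568 mm.
1 mm over 1 m² is 1 L, so volume = 99.568 × 28924 = 2879904.8 L = 2880 m³.

2880 cubic metres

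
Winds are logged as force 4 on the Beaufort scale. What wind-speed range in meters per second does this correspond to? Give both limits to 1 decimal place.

Beaufort 4 (moderate breeze) spans 5.5–7.9 m/s.

5.5 to 7.9 m/s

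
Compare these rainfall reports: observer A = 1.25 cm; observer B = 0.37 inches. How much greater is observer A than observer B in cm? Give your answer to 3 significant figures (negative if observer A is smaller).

0.310 cm

observer B: 0.37 in = 0.93980 cm.
Difference: 1.25000 − 0.93980 = 0.310 cm.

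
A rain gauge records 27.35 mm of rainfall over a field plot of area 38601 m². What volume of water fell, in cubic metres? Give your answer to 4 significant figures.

1056 cubic metres

1 mm over 1 m² is 1 L, so volume = 27.35 × 38601 = 1055737.4 L = 1056 m³.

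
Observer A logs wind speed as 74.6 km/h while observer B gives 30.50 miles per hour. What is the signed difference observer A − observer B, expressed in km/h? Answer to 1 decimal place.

25.5 km/h

observer B: 30.50 mph = 49.085 km/h.
Difference: 74.600 − 49.085 = 25.5 km/h.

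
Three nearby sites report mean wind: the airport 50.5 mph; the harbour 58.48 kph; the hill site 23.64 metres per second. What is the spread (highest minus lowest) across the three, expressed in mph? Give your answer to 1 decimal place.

the harbour: 58.48 km/h = 36.338 mph.
the hill site: 23.64 m/s = 52.881 mph.
Spread: 52.881 − 36.338 = 16.5 mph.

16.5 mph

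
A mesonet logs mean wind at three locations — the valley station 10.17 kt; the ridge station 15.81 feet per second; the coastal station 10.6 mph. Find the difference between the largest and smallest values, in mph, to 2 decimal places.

1.10 mph

the valley station: 10.17 kt = 11.7034 mph.
the ridge station: 15.81 ft/s = 10.7795 mph.
Spread: 11.7034 − 10.6000 = 1.10 mph.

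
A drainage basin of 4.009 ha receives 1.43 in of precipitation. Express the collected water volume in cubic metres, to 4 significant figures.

Depth: 1.43 in × 25.4 = 36.322 mm.
Area: 4.009 ha = 40090 m².
1 mm over 1 m² is 1 L, so volume = 36.322 × 40090 = 1456149 L = 1456 m³.

1456 cubic metres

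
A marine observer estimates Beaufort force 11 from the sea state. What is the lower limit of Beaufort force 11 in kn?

Beaufort 11 (violent storm) spans 56–63 knots.

56 kt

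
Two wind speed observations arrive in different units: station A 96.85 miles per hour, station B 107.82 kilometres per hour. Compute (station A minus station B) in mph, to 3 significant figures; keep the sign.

29.9 mph

station B: 107.82 km/h = 66.996 mph.
Difference: 96.850 − 66.996 = 29.9 mph.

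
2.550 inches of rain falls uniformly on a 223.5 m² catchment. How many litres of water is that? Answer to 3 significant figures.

14500 litres

Depth: 2.550 in × 25.4 = 64.77 mm.
1 mm over 1 m² is 1 L, so volume = 64.77 × 223.5 = 14476.095 L ≈ 14500 L.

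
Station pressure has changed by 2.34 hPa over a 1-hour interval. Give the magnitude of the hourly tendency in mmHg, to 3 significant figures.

1.76 mmHg per hour

2.34 hPa / 1 h × 0.750062 mmHg/hPa = 1.76 mmHg/h.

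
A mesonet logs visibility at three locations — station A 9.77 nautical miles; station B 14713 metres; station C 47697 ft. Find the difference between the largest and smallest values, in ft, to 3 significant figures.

station A: 9.77 nmi = 59363.65 ft.
station B: 14713 m = 48271.00 ft.
Spread: 59363.65 − 47697.00 = 11700 ft.

11700 ft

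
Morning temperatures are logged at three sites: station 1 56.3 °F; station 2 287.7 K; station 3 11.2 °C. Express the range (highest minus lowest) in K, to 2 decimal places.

station 1: 56.3 °F = 13.500 °C.
station 2: 287.7 K = 14.550 °C.
Spread: 14.550 − 11.200 = 3.350 °C.

3.35 K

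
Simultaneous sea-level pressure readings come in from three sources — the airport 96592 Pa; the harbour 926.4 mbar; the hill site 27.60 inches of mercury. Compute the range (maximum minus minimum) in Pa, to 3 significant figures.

3950 Pa

the harbour: 926.4 mb = 92640.00 Pa.
the hill site: 27.60 inHg = 93464.34 Pa.
Spread: 96592.00 − 92640.00 = 3950 Pa.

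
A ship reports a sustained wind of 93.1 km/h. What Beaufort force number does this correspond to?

93.1 km/h = 25.9 m/s, which is Beaufort 10 (storm, 24.5–28.4 m/s).

Beaufort force 10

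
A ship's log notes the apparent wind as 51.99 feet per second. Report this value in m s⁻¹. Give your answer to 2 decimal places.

1 ft/s = 0.3048 m/s, so 51.99 × 0.3048 = 15.85 m/s.

15.85 m/s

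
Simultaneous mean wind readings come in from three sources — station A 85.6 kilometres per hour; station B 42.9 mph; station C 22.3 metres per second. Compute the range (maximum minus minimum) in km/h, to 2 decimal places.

16.56 km/h

station B: 42.9 mph = 69.0409 km/h.
station C: 22.3 m/s = 80.2800 km/h.
Spread: 85.6000 − 69.0409 = 16.56 km/h.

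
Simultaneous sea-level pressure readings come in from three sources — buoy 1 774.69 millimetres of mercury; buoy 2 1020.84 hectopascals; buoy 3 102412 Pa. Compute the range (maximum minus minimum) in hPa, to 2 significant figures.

buoy 1: 774.69 mmHg = 1032.84 hPa.
buoy 3: 102412 Pa = 1024.12 hPa.
Spread: 1032.84 − 1020.84 = 12 hPa.

12 hPa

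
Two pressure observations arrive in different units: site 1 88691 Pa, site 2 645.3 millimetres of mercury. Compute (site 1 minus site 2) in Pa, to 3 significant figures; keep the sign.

2660 Pa

site 2: 645.3 mmHg = 86032.94 Pa.
Difference: 88691.00 − 86032.94 = 2660 Pa.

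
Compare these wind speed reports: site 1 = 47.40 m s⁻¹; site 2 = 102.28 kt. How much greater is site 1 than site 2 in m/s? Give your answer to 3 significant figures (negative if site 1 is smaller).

-5.22 m/s

site 2: 102.28 kt = 52.6174 m/s.
Difference: 47.4000 − 52.6174 = -5.22 m/s.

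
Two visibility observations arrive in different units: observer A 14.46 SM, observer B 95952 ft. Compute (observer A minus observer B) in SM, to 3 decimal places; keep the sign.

observer B: 95952 ft = 18.17273 SM.
Difference: 14.46000 − 18.17273 = -3.713 SM.

-3.713 SM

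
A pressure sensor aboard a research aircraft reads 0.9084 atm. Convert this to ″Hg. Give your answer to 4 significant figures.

1 atm = 29.9213 inHg, so 0.9084 × 29.9213 = 27.18 inHg.

27.18 inHg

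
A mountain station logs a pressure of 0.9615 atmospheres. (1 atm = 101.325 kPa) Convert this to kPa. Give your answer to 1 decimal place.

97.4 kPa

1 atm = 101.325 kPa, so 0.9615 × 101.325 = 97.4 kPa.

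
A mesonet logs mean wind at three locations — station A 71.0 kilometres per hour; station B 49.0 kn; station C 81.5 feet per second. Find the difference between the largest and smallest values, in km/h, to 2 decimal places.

station B: 49.0 kt = 90.7480 km/h.
station C: 81.5 ft/s = 89.4283 km/h.
Spread: 90.7480 − 71.0000 = 19.75 km/h.

19.75 km/h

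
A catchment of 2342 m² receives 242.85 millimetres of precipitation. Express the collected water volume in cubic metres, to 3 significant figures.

1 mm over 1 m² is 1 L, so volume = 242.85 × 2342 = 568754.7 L = 569 m³.

569 cubic metres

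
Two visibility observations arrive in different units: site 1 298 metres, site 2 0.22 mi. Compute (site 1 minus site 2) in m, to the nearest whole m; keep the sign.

site 2: 0.22 SM = 354.06 m.
Difference: 298.00 − 354.06 = -56 m.

-56 m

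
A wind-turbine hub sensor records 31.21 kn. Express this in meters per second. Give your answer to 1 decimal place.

1 kt = 0.514444 m/s, so 31.21 × 0.514444 = 16.1 m/s.

16.1 m/s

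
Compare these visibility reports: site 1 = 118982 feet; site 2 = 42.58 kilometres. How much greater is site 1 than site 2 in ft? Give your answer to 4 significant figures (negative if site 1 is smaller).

-20720 ft

site 2: 42.58 km = 139698.16 ft.
Difference: 118982.00 − 139698.16 = -20720 ft.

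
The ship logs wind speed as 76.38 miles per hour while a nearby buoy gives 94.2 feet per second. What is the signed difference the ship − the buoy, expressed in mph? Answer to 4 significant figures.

the buoy: 94.2 ft/s = 64.2273 mph.
Difference: 76.3800 − 64.2273 = 12.15 mph.

12.15 mph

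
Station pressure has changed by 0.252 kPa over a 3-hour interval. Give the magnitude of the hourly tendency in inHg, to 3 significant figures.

0.252 kPa / 3 h × 0.2953 inHg/kPa = 0.0248 inHg/h.

0.0248 inHg per hour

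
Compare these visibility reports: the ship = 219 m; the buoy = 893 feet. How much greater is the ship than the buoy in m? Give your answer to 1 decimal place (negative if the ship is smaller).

-53.2 m

the buoy: 893 ft = 272.186 m.
Difference: 219.000 − 272.186 = -53.2 m.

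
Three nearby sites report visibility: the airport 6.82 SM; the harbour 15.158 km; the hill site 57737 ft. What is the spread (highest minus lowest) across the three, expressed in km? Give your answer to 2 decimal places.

6.62 km

the airport: 6.82 SM = 10.9757 km.
the hill site: 57737 ft = 17.5982 km.
Spread: 17.5982 − 10.9757 = 6.62 km.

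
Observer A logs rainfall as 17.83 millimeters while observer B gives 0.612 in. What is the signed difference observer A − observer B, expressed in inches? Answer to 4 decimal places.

0.0900 in

observer A: 17.83 mm = 0.701969 in.
Difference: 0.701969 − 0.612000 = 0.0900 in.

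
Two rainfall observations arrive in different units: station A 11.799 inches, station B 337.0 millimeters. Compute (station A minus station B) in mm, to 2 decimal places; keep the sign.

-37.31 mm

station A: 11.799 in = 299.6946 mm.
Difference: 299.6946 − 337.0000 = -37.31 mm.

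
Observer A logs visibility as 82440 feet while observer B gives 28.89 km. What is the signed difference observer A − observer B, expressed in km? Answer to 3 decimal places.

observer A: 82440 ft = 25.12771 km.
Difference: 25.12771 − 28.89000 = -3.762 km.

-3.762 km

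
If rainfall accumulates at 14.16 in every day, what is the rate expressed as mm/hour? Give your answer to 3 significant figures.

15.0 mm/hour

14.16 in/day × 25.4 mm/in × 0.0416667 day/hour = 15.0 mm/hour.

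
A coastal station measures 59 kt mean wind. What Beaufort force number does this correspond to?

Beaufort force 11

59 kt lies in the Beaufort 11 band (violent storm, 56–63 kt).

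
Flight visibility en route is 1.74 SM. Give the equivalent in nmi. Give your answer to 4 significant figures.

1 SM = 0.868976 nmi, so 1.74 × 0.868976 = 1.512 nmi.

1.512 nmi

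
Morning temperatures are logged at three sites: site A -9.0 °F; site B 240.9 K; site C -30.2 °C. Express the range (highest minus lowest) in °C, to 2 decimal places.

9.47 °C

site A: -9.0 °F = -22.778 °C.
site B: 240.9 K = -32.250 °C.
Spread: (-22.778) − (-32.250) = 9.472 °C.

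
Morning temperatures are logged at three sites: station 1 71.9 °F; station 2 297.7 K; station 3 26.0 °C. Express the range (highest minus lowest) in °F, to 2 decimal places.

6.90 °F

station 1: 71.9 °F = 22.167 °C.
station 2: 297.7 K = 24.550 °C.
Spread: 26.000 − 22.167 = 3.833 °C = 6.90 °F.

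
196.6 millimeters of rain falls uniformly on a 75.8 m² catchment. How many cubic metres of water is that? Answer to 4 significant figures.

14.90 cubic metres

1 mm over 1 m² is 1 L, so volume = 196.6 × 75.8 = 14902.28 L = 14.90 m³.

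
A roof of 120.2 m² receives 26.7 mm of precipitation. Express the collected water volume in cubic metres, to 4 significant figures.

3.209 cubic metres

1 mm over 1 m² is 1 L, so volume = 26.7 × 120.2 = 3209.34 L = 3.209 m³.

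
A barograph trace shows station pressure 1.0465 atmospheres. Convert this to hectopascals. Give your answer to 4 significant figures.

1 atm = 1013.25 hPa, so 1.0465 × 1013.25 = 1060 hPa.

1060 hPa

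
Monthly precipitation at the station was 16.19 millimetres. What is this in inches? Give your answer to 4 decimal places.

0.6374 in

1 mm = 0.0393701 in, so 16.19 × 0.0393701 = 0.6374 in.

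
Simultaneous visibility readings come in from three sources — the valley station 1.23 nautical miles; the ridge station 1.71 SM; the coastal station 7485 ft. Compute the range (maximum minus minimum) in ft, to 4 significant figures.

1555 ft

the valley station: 1.23 nmi = 7473.62 ft.
the ridge station: 1.71 SM = 9028.80 ft.
Spread: 9028.80 − 7473.62 = 1555 ft.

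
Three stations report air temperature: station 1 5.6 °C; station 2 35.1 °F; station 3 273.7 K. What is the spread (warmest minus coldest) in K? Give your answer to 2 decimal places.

5.05 K

station 2: 35.1 °F = 1.722 °C.
station 3: 273.7 K = 0.550 °C.
Spread: 5.600 − 0.550 = 5.050 °C.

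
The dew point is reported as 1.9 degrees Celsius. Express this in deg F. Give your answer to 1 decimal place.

°F = °C × 9/5 + 32 = 1.9 × 1.8 + 32 = 35.4 °F.

35.4 °F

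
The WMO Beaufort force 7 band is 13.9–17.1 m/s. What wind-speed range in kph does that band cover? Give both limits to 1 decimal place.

50.0 to 61.6 km/h

13.9–17.1 m/s × 3.6 = 50.0–61.6 km/h.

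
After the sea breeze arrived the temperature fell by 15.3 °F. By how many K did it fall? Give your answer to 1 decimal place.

For a temperature change the 32° offset cancels: ΔK = 15.3 × 0.5556 = 8.5 K.

8.5 K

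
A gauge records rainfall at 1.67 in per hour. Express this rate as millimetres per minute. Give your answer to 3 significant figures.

1.67 in/hour × 25.4 mm/in × 0.0166667 hour/minute = 0.707 mm/minute.

0.707 mm/minute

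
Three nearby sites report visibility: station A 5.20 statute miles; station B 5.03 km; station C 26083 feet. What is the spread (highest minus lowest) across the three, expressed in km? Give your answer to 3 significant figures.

station A: 5.20 SM = 8.3686 km.
station C: 26083 ft = 7.9501 km.
Spread: 8.3686 − 5.0300 = 3.34 km.

3.34 km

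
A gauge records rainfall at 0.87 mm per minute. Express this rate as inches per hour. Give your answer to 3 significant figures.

2.06 in/hour

0.87 mm/minute × 0.0393701 in/mm × 60 minute/hour = 2.06 in/hour.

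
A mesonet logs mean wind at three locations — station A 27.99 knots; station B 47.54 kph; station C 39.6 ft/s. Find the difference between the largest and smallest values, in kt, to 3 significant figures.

station B: 47.54 km/h = 25.6695 kt.
station C: 39.6 ft/s = 23.4624 kt.
Spread: 27.9900 − 23.4624 = 4.53 kt.

4.53 kt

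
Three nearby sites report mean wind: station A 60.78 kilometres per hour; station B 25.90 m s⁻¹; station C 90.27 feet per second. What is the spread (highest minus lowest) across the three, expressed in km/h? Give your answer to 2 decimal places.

station B: 25.90 m/s = 93.2400 km/h.
station C: 90.27 ft/s = 99.0515 km/h.
Spread: 99.0515 − 60.7800 = 38.27 km/h.

38.27 km/h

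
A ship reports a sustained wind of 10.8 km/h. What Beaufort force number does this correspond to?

Beaufort force 2

10.8 km/h = 3.0 m/s, which is Beaufort 2 (light breeze, 1.6–3.3 m/s).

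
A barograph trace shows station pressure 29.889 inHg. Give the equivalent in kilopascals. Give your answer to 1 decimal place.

101.2 kPa

1 inHg = 3.38639 kPa, so 29.889 × 3.38639 = 101.2 kPa.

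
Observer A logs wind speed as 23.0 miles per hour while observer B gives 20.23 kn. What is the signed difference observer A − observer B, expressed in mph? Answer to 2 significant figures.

observer B: 20.23 kt = 23.2803 mph.
Difference: 23.0000 − 23.2803 = -0.28 mph.

-0.28 mph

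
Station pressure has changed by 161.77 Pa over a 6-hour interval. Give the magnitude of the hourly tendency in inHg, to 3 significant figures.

161.77 Pa / 6 h × 0.0002953 inHg/Pa = 0.00796 inHg/h.

0.00796 inHg per hour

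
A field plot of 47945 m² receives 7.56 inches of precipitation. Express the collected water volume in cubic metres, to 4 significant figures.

Depth: 7.56 in × 25.4 = 192.024 mm.
1 mm over 1 m² is 1 L, so volume = 192.024 × 47945 = 9206590.7 L = 9207 m³.

9207 cubic metres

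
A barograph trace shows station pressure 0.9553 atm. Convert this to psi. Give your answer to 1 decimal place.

14.0 psi

1 atm = 14.6959 psi, so 0.9553 × 14.6959 = 14.0 psi.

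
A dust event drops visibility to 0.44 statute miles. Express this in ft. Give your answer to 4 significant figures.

2323 ft

1 SM = 5280 ft, so 0.44 × 5280 = 2323 ft.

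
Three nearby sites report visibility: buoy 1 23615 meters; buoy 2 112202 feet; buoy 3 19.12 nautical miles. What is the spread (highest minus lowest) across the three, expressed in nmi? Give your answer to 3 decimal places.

buoy 1: 23615 m = 12.75108 nmi.
buoy 2: 112202 ft = 18.46607 nmi.
Spread: 19.12000 − 12.75108 = 6.369 nmi.

6.369 nmi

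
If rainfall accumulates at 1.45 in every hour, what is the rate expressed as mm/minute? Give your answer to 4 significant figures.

1.45 in/hour × 25.4 mm/in × 0.0166667 hour/minute = 0.6138 mm/minute.

0.6138 mm/minute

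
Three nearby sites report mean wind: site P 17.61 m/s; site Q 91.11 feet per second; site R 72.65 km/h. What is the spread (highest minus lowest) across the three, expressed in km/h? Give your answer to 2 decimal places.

site P: 17.61 m/s = 63.3960 km/h.
site Q: 91.11 ft/s = 99.9732 km/h.
Spread: 99.9732 − 63.3960 = 36.58 km/h.

36.58 km/h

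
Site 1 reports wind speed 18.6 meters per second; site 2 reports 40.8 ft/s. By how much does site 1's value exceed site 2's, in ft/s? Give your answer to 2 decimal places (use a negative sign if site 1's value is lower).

20.22 ft/s

site 1: 18.6 m/s = 61.0236 ft/s.
Difference: 61.0236 − 40.8000 = 20.22 ft/s.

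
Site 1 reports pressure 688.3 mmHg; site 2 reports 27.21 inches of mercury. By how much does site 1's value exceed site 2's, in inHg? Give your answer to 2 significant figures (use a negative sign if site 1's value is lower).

site 1: 688.3 mmHg = 27.0984 inHg.
Difference: 27.0984 − 27.2100 = -0.11 inHg.

-0.11 inHg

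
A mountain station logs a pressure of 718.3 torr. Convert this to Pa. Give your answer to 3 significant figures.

1 mmHg = 133.322 Pa, so 718.3 × 133.322 = 95800 Pa.

95800 Pa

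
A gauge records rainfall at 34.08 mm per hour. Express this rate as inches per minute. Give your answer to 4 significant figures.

0.02236 in/minute

34.08 mm/hour × 0.0393701 in/mm × 0.0166667 hour/minute = 0.02236 in/minute.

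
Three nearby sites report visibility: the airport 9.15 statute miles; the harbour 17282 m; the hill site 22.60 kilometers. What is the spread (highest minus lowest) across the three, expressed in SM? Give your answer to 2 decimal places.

4.89 SM

the harbour: 17282 m = 10.7385 SM.
the hill site: 22.60 km = 14.0430 SM.
Spread: 14.0430 − 9.1500 = 4.89 SM.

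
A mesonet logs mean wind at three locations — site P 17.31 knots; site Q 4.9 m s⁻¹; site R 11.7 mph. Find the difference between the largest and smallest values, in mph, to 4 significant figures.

8.959 mph

site P: 17.31 kt = 19.91999 mph.
site Q: 4.9 m/s = 10.96099 mph.
Spread: 19.91999 − 10.96099 = 8.959 mph.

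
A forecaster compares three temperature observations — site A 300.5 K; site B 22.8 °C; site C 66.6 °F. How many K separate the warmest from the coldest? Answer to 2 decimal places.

8.13 K

site A: 300.5 K = 27.350 °C.
site C: 66.6 °F = 19.222 °C.
Spread: 27.350 − 19.222 = 8.128 °C.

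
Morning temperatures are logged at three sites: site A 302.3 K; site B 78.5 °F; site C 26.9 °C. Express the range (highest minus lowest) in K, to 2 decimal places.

3.32 K

site A: 302.3 K = 29.150 °C.
site B: 78.5 °F = 25.833 °C.
Spread: 29.150 − 25.833 = 3.317 °C.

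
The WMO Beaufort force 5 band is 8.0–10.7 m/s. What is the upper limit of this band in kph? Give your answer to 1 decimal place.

8.0–10.7 m/s × 3.6 = 28.8–38.5 km/h.

38.5 km/h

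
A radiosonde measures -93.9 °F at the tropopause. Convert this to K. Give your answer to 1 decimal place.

203.2 K

First to °C: -69.94 °C.
Then to K: 203.2 K.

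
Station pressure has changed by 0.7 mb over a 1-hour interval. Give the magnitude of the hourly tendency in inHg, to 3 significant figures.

0.7 mb / 1 h × 0.02953 inHg/mb = 0.0207 inHg/h.

0.0207 inHg per hour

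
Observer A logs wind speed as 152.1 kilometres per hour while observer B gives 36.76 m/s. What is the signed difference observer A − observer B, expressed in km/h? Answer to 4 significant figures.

19.76 km/h

observer B: 36.76 m/s = 132.3360 km/h.
Difference: 152.1000 − 132.3360 = 19.76 km/h.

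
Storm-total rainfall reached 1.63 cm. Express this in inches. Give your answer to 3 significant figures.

1 cm = 0.393701 in, so 1.63 × 0.393701 = 0.642 in.

0.642 in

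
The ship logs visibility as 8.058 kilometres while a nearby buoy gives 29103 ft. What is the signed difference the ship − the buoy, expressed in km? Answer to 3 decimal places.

the buoy: 29103 ft = 8.87059 km.
Difference: 8.05800 − 8.87059 = -0.813 km.

-0.813 km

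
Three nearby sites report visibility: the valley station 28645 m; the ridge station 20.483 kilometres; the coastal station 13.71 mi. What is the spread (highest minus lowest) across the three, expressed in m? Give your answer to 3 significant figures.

8160 m

the ridge station: 20.483 km = 20483.00 m.
the coastal station: 13.71 SM = 22064.11 m.
Spread: 28645.00 − 20483.00 = 8160 m.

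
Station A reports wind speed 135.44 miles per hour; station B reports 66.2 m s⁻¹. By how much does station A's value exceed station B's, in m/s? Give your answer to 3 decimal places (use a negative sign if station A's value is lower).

station A: 135.44 mph = 60.54710 m/s.
Difference: 60.54710 − 66.20000 = -5.653 m/s.

-5.653 m/s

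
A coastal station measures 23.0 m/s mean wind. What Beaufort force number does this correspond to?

23.0 m/s lies in the Beaufort 9 band (strong gale, 20.8–24.4 m/s).

Beaufort force 9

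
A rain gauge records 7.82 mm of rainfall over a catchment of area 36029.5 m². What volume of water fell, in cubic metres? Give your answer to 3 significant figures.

282 cubic metres

1 mm over 1 m² is 1 L, so volume = 7.82 × 36029.5 = 281750.69 L = 282 m³.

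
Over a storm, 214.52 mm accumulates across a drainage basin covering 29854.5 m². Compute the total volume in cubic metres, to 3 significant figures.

1 mm over 1 m² is 1 L, so volume = 214.52 × 29854.5 = 6404387.3 L = 6400 m³.

6400 cubic metres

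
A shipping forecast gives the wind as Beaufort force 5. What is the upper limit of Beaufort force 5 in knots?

Beaufort 5 (fresh breeze) spans 17–21 knots.

21 kt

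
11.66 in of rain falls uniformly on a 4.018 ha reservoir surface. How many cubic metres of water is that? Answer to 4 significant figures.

11900 cubic metres

Depth: 11.66 in × 25.4 = 296.164 mm.
Area: 4.018 ha = 40180 m².
1 mm over 1 m² is 1 L, so volume = 296.164 × 40180 = 11899870 L = 11900 m³.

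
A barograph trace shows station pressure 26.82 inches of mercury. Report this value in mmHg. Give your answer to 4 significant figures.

681.2 mmHg

1 inHg = 25.4 mmHg, so 26.82 × 25.4 = 681.2 mmHg.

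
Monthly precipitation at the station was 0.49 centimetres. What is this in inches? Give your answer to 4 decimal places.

0.1929 in

1 cm = 0.393701 in, so 0.49 × 0.393701 = 0.1929 in.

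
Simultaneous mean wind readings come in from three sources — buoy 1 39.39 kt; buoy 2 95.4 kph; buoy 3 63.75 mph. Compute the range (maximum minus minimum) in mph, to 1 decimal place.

buoy 1: 39.39 kt = 45.329 mph.
buoy 2: 95.4 km/h = 59.279 mph.
Spread: 63.750 − 45.329 = 18.4 mph.

18.4 mph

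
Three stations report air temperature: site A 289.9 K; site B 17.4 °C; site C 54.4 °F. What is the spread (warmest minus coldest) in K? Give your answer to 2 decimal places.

site A: 289.9 K = 16.750 °C.
site C: 54.4 °F = 12.444 °C.
Spread: 17.400 − 12.444 = 4.956 °C.

4.96 K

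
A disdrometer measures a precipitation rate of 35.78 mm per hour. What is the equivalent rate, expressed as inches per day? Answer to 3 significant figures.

35.78 mm/hour × 0.0393701 in/mm × 24 hour/day = 33.8 in/day.

33.8 in/day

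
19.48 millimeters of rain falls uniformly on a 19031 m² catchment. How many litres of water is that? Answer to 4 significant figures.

1 mm over 1 m² is 1 L, so volume = 19.48 × 19031 = 370723.88 L ≈ 370700 L.

370700 litres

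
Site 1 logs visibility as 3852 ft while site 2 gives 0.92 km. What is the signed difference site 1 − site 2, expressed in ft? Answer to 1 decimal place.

833.6 ft

site 2: 0.92 km = 3018.373 ft.
Difference: 3852.000 − 3018.373 = 833.6 ft.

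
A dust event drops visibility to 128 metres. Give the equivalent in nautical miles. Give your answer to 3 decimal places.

1 m = 0.000539957 nmi, so 128 × 0.000539957 = 0.069 nmi.

0.069 nmi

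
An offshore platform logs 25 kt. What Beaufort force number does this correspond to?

Beaufort force 6

25 kt lies in the Beaufort 6 band (strong breeze, 22–27 kt).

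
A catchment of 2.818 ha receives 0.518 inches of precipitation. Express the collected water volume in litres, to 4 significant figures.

370800 litres

Depth: 0.518 in × 25.4 = 13.1572 mm.
Area: 2.818 ha = 28180 m².
1 mm over 1 m² is 1 L, so volume = 13.1572 × 28180 = 370769.9 L ≈ 370800 L.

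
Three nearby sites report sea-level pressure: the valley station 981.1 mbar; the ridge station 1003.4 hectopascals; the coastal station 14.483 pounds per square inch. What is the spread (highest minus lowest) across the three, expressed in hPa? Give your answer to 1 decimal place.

the valley station: 981.1 mb = 981.100 hPa.
the coastal station: 14.483 psi = 998.568 hPa.
Spread: 1003.400 − 981.100 = 22.3 hPa.

22.3 hPa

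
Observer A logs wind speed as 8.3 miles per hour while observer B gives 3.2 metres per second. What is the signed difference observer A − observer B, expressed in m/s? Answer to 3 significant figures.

observer A: 8.3 mph = 3.71043 m/s.
Difference: 3.71043 − 3.20000 = 0.510 m/s.

0.510 m/s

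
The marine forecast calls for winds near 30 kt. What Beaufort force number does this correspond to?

30 kt lies in the Beaufort 7 band (near gale, 28–33 kt).

Beaufort force 7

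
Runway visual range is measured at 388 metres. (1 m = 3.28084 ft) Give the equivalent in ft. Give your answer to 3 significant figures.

1270 ft

1 m = 3.28084 ft, so 388 × 3.28084 = 1270 ft.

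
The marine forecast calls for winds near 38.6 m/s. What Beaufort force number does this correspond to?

Beaufort force 12

38.6 m/s lies in the Beaufort 12 band (hurricane force, ≥32.7 m/s).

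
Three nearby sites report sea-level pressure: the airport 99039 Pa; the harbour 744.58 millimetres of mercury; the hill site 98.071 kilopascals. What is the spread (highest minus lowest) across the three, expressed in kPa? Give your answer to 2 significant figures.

the airport: 99039 Pa = 99.039 kPa.
the harbour: 744.58 mmHg = 99.269 kPa.
Spread: 99.269 − 98.071 = 1.2 kPa.

1.2 kPa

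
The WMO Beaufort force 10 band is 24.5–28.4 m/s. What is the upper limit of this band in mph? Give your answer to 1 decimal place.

24.5–28.4 m/s × 2.237 = 54.8–63.5 mph.

63.5 mph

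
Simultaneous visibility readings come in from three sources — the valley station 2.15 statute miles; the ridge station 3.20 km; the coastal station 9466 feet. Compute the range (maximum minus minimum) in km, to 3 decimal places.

the valley station: 2.15 SM = 3.46009 km.
the coastal station: 9466 ft = 2.88524 km.
Spread: 3.46009 − 2.88524 = 0.575 km.

0.575 km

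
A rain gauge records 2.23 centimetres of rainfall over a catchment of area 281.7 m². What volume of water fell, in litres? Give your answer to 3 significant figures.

Depth: 2.23 cm × 10 = 22.3 mm.
1 mm over 1 m² is 1 L, so volume = 22.3 × 281.7 = 6281.91 L ≈ 6280 L.

6280 litres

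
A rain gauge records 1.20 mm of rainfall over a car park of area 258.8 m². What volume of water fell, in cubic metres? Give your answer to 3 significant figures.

1 mm over 1 m² is 1 L, so volume = 1.2 × 258.8 = 310.56 L = 0.311 m³.

0.311 cubic metres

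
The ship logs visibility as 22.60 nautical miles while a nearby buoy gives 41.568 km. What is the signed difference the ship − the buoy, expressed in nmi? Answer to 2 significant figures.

the buoy: 41.568 km = 22.4449 nmi.
Difference: 22.6000 − 22.4449 = 0.16 nmi.

0.16 nmi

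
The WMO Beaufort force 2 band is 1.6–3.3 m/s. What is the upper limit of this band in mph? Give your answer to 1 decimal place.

7.4 mph

1.6–3.3 m/s × 2.237 = 3.6–7.4 mph.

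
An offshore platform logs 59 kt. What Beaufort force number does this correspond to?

59 kt lies in the Beaufort 11 band (violent storm, 56–63 kt).

Beaufort force 11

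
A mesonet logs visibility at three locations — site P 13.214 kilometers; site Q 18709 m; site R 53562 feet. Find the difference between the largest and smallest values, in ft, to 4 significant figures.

site P: 13.214 km = 43353.02 ft.
site Q: 18709 m = 61381.23 ft.
Spread: 61381.23 − 43353.02 = 18030 ft.

18030 ft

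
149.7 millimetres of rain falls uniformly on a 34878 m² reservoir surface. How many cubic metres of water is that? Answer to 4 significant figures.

1 mm over 1 m² is 1 L, so volume = 149.7 × 34878 = 5221236.6 L = 5221 m³.

5221 cubic metres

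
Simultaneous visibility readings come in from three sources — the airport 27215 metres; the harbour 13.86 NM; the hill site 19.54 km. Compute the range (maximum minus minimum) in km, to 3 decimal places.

the airport: 27215 m = 27.21500 km.
the harbour: 13.86 nmi = 25.66872 km.
Spread: 27.21500 − 19.54000 = 7.675 km.

7.675 km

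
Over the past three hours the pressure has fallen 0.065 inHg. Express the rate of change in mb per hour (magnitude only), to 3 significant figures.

0.734 mb per hour

0.065 inHg / 3 h × 33.8639 mb/inHg = 0.734 mb/h.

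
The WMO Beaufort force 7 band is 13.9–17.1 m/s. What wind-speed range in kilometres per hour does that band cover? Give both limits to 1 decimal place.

13.9–17.1 m/s × 3.6 = 50.0–61.6 km/h.

50.0 to 61.6 km/h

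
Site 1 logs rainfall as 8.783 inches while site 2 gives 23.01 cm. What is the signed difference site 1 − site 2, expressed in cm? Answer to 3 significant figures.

-0.701 cm

site 1: 8.783 in = 22.30882 cm.
Difference: 22.30882 − 23.01000 = -0.701 cm.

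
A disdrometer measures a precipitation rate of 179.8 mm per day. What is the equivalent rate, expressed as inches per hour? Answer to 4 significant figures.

0.2949 in/hour

179.8 mm/day × 0.0393701 in/mm × 0.0416667 day/hour = 0.2949 in/hour.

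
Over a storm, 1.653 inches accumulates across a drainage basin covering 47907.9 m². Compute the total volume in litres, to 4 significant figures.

Depth: 1.653 in × 25.4 = 41.9862 mm.
1 mm over 1 m² is 1 L, so volume = 41.9862 × 47907.9 = 2011470.7 L ≈ 2011000 L.

2011000 litres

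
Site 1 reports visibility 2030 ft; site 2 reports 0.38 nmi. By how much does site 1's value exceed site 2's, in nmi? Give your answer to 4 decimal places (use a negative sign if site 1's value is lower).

site 1: 2030 ft = 0.334095 nmi.
Difference: 0.334095 − 0.380000 = -0.0459 nmi.

-0.0459 nmi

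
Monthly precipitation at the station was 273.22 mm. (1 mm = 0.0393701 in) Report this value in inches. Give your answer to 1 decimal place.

10.8 in

1 mm = 0.0393701 in, so 273.22 × 0.0393701 = 10.8 in.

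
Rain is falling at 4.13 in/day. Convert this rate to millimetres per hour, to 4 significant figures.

4.371 mm/hour

4.13 in/day × 25.4 mm/in × 0.0416667 day/hour = 4.371 mm/hour.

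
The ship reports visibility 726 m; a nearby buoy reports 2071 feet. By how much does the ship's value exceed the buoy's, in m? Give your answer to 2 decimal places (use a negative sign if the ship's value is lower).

the buoy: 2071 ft = 631.2408 m.
Difference: 726.0000 − 631.2408 = 94.76 m.

94.76 m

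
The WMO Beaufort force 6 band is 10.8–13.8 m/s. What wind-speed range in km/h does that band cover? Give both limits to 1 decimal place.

38.9 to 49.7 km/h

10.8–13.8 m/s × 3.6 = 38.9–49.7 km/h.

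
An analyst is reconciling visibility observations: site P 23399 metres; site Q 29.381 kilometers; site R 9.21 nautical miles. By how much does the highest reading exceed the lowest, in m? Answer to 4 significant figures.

site Q: 29.381 km = 29381.00 m.
site R: 9.21 nmi = 17056.92 m.
Spread: 29381.00 − 17056.92 = 12320 m.

12320 m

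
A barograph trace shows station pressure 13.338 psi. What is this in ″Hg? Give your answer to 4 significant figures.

1 psi = 2.03602 inHg, so 13.338 × 2.03602 = 27.16 inHg.

27.16 inHg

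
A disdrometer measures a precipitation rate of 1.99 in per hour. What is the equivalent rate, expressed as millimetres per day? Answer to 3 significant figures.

1210 mm/day

1.99 in/hour × 25.4 mm/in × 24 hour/day = 1210 mm/day.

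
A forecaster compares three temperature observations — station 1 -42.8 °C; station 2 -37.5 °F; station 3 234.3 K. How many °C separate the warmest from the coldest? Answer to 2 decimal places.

4.19 °C

station 2: -37.5 °F = -38.611 °C.
station 3: 234.3 K = -38.850 °C.
Spread: (-38.611) − (-42.800) = 4.189 °C.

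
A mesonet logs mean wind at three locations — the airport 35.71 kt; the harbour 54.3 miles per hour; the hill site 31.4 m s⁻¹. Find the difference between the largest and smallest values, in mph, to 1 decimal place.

29.1 mph

the airport: 35.71 kt = 41.094 mph.
the hill site: 31.4 m/s = 70.240 mph.
Spread: 70.240 − 41.094 = 29.1 mph.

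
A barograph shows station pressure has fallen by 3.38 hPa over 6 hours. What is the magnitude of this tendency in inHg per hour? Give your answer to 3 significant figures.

3.38 hPa / 6 h × 0.02953 inHg/hPa = 0.0166 inHg/h.

0.0166 inHg per hour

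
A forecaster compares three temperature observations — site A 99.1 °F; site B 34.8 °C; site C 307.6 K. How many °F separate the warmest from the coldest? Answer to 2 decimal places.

5.09 °F

site A: 99.1 °F = 37.278 °C.
site C: 307.6 K = 34.450 °C.
Spread: 37.278 − 34.450 = 2.828 °C = 5.09 °F.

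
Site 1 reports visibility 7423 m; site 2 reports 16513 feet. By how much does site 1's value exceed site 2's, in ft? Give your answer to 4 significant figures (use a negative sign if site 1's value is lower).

site 1: 7423 m = 24353.67 ft.
Difference: 24353.67 − 16513.00 = 7841 ft.

7841 ft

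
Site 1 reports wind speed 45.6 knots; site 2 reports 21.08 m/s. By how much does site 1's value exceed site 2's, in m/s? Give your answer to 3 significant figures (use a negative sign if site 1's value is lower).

site 1: 45.6 kt = 23.4587 m/s.
Difference: 23.4587 − 21.0800 = 2.38 m/s.

2.38 m/s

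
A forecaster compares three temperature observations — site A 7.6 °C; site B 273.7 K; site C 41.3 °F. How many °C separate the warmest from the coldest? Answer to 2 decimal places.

site B: 273.7 K = 0.550 °C.
site C: 41.3 °F = 5.167 °C.
Spread: 7.600 − 0.550 = 7.050 °C.

7.05 °C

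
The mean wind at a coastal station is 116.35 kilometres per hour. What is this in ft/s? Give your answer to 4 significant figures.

1 km/h = 0.911344 ft/s, so 116.35 × 0.911344 = 106.0 ft/s.

106.0 ft/s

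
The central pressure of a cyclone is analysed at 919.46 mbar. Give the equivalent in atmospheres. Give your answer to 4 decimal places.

0.9074 atm

1 mb = 0.000986923 atm, so 919.46 × 0.000986923 = 0.9074 atm.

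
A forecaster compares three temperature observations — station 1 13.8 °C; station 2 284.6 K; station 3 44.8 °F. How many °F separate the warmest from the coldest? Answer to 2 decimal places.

12.04 °F

station 2: 284.6 K = 11.450 °C.
station 3: 44.8 °F = 7.111 °C.
Spread: 13.800 − 7.111 = 6.689 °C = 12.04 °F.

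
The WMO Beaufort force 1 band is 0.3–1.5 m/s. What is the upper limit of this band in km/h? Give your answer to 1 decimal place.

5.4 km/h

0.3–1.5 m/s × 3.6 = 1.1–5.4 km/h.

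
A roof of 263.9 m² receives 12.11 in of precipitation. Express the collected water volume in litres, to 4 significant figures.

Depth: 12.11 in × 25.4 = 307.594 mm.
1 mm over 1 m² is 1 L, so volume = 307.594 × 263.9 = 81174.057 L ≈ 81170 L.

81170 litres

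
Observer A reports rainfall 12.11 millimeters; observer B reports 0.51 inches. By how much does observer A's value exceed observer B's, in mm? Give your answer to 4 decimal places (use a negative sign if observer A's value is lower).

observer B: 0.51 in = 12.954000 mm.
Difference: 12.110000 − 12.954000 = -0.8440 mm.

-0.8440 mm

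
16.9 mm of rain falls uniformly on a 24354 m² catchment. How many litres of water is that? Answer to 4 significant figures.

1 mm over 1 m² is 1 L, so volume = 16.9 × 24354 = 411582.6 L ≈ 411600 L.

411600 litres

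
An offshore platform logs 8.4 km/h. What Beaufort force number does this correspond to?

8.4 km/h = 2.3 m/s, which is Beaufort 2 (light breeze, 1.6–3.3 m/s).

Beaufort force 2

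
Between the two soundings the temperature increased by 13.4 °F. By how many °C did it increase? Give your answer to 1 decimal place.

Converting a difference, only the 9/5 scale factor applies: Δ°C = 13.4 × 0.5556 = 7.4 °C.

7.4 °C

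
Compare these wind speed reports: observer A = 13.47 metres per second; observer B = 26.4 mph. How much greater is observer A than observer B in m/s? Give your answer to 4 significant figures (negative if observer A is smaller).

observer B: 26.4 mph = 11.80186 m/s.
Difference: 13.47000 − 11.80186 = 1.668 m/s.

1.668 m/s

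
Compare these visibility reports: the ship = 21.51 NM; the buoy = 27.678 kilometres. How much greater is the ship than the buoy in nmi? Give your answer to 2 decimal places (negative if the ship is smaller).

the buoy: 27.678 km = 14.9449 nmi.
Difference: 21.5100 − 14.9449 = 6.57 nmi.

6.57 nmi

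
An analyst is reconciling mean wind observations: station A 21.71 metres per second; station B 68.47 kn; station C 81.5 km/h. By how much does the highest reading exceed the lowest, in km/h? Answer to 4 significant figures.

48.65 km/h

station A: 21.71 m/s = 78.1560 km/h.
station B: 68.47 kt = 126.8064 km/h.
Spread: 126.8064 − 78.1560 = 48.65 km/h.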